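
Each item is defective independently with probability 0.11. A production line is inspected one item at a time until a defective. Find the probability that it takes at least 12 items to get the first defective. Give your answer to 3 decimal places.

Y = number of items to the first success; geometric, p = 0.11.
P(Y > 11) = P(first 11 all fail) = (1−p)^11 = 0.27752

0.278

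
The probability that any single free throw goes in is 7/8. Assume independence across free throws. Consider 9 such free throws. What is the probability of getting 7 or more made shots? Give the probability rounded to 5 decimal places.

0.90811

X ~ Binomial(9, 0.875); P(X ≥ 7) = Σ C(9,k) p^k (1−p)^(9−k) over k:
  k=7: C(9,7)·0.875^7·0.125^2 = 0.2208914
  k=8: C(9,8)·0.875^8·0.125^1 = 0.3865600
  k=9: C(9,9)·0.875^9·0.125^0 = 0.3006578
Total = 0.9081093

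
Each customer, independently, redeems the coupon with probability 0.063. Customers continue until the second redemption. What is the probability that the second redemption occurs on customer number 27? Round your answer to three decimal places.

Y = trial on which the second success occurs; negative binomial, r=2, p=0.063.
P(Y=27) = C(26,1) · p^2 · (1−p)^25
= 26 · 0.003969 · 0.19656 = 0.02028

0.020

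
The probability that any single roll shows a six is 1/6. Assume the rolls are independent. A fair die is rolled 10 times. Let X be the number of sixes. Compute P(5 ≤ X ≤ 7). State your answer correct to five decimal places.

0.01544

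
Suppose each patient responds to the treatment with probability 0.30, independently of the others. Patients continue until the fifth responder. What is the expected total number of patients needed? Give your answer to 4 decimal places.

16.6667

Y = total patients until the fifth success; negative binomial with r=5, p=0.30.
E[Y] = r / p = 5 / 0.30 = 16.666667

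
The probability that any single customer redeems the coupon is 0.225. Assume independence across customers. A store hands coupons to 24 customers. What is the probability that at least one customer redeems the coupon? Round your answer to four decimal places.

0.9978

P(at least one) = 1 − P(none) = 1 − (1 − 0.225)^24
= 1 − 0.002204 = 0.997796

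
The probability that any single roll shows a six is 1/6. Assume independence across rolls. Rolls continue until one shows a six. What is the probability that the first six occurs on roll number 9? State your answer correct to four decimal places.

0.0388

Geometric (trials to first success), p = 0.166667.
P(Y = 9) = (1−p)^8 · p = 0.23257 · 0.166667 = 0.038761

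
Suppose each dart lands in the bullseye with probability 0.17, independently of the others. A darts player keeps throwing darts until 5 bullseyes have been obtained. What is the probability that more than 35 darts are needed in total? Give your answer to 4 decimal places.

Needing more than 35 darts ⇔ fewer than 5 successes in the first 35. With X ~ Binomial(35, 0.17), P(Y > 35) = P(X ≤ 4).
  k=0: C(35,0)·0.17^0·0.83^35 = 0.001471
  k=1: C(35,1)·0.17^1·0.83^34 = 0.010548
  k=2: C(35,2)·0.17^2·0.83^33 = 0.036728
  k=3: C(35,3)·0.17^3·0.83^32 = 0.082748
  k=4: C(35,4)·0.17^4·0.83^31 = 0.135586
P(X ≤ 4) = 0.267081

0.2671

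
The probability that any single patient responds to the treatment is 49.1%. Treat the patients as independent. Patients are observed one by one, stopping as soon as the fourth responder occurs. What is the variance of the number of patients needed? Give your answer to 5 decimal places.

8.44529

Y = total patients until the fourth success; negative binomial with r=4, p=0.491.
Var(Y) = r(1−p)/p² = 4·0.509 / 0.491² = 8.4452943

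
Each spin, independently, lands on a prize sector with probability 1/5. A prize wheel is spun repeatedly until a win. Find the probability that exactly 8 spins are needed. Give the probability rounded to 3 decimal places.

Geometric (trials to first success), p = 0.20.
P(Y = 8) = (1−p)^7 · p = 0.20972 · 0.20 = 0.04194

0.042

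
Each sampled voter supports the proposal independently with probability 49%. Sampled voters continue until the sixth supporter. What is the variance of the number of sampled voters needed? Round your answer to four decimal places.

12.7447

Y = total sampled voters until the sixth success; negative binomial with r=6, p=0.49.
Var(Y) = r(1−p)/p² = 6·0.51 / 0.49² = 12.744690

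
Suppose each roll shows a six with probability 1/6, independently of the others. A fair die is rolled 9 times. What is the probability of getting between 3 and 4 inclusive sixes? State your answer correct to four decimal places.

0.1693

X ~ Binomial(9, 0.166667); P(3 ≤ X ≤ 4) = Σ C(9,k) p^k (1−p)^(9−k) over k:
  k=3: C(9,3)·0.166667^3·0.833333^6 = 0.130238
  k=4: C(9,4)·0.166667^4·0.833333^5 = 0.039071
Total = 0.169310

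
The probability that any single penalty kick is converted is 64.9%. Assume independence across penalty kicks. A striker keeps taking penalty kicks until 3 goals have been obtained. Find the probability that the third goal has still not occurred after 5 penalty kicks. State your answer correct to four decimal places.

0.2367

Needing more than 5 penalty kicks ⇔ fewer than 3 successes in the first 5. With X ~ Binomial(5, 0.649), P(Y > 5) = P(X ≤ 2).
  k=0: C(5,0)·0.649^0·0.351^5 = 0.005328
  k=1: C(5,1)·0.649^1·0.351^4 = 0.049254
  k=2: C(5,2)·0.649^2·0.351^3 = 0.182142
P(X ≤ 2) = 0.236724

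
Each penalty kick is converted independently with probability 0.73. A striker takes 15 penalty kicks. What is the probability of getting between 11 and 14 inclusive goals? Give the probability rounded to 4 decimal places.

0.6101

X ~ Binomial(15, 0.73); P(11 ≤ X ≤ 14) = Σ C(15,k) p^k (1−p)^(15−k) over k:
  k=11: C(15,11)·0.73^11·0.27^4 = 0.227583
  k=12: C(15,12)·0.73^12·0.27^3 = 0.205105
  k=13: C(15,13)·0.73^13·0.27^2 = 0.127972
  k=14: C(15,14)·0.73^14·0.27^1 = 0.049428
Total = 0.610088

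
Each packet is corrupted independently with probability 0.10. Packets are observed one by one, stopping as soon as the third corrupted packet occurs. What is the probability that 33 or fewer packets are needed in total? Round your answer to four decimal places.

Finishing within 33 packets ⇔ at least 3 successes in the first 33. With X ~ Binomial(33, 0.10), P(Y ≤ 33) = 1 − P(X ≤ 2).
  k=0: C(33,0)·0.10^0·0.90^33 = 0.030903
  k=1: C(33,1)·0.10^1·0.90^32 = 0.113312
  k=2: C(33,2)·0.10^2·0.90^31 = 0.201443
1 − 0.345658 = 0.654342

0.6543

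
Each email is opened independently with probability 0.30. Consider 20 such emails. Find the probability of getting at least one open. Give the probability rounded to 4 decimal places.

0.9992

P(at least one) = 1 − P(none) = 1 − (1 − 0.30)^20
= 1 − 0.000798 = 0.999202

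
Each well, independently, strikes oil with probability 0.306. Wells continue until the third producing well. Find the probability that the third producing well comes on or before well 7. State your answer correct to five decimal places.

Finishing within 7 wells ⇔ at least 3 successes in the first 7. With X ~ Binomial(7, 0.306), P(Y ≤ 7) = 1 − P(X ≤ 2).
  k=0: C(7,0)·0.306^0·0.694^7 = 0.0775383
  k=1: C(7,1)·0.306^1·0.694^6 = 0.2393185
  k=2: C(7,2)·0.306^2·0.694^5 = 0.3165625
1 − 0.6334193 = 0.3665807

0.36658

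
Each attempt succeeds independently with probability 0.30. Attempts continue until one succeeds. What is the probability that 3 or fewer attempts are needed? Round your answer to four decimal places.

0.6570

Y = number of attempts to the first success; geometric, p = 0.30.
P(Y ≤ 3) = 1 − (1−p)^3 = 1 − 0.343000 = 0.657000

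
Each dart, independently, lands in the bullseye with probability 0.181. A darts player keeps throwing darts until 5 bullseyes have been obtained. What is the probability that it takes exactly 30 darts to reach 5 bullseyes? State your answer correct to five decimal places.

Y = trial on which the fifth success occurs; negative binomial, r=5, p=0.181.
P(Y=30) = C(29,4) · p^5 · (1−p)^25
= 23751 · 0.00019426 · 0.0067936 = 0.0313453

0.03135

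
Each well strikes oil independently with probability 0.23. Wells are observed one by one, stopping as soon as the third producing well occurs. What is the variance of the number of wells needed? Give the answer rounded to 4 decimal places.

Y = total wells until the third success; negative binomial with r=3, p=0.23.
Var(Y) = r(1−p)/p² = 3·0.77 / 0.23² = 43.667297

43.6673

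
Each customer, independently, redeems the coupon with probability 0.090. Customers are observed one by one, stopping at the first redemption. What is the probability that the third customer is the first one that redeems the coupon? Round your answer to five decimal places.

Geometric (trials to first success), p = 0.09.
P(Y = 3) = (1−p)^2 · p = 0.8281 · 0.09 = 0.0745290

0.07453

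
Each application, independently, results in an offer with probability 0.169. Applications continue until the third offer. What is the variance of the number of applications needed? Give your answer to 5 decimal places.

87.28686

Y = total applications until the third success; negative binomial with r=3, p=0.169.
Var(Y) = r(1−p)/p² = 3·0.831 / 0.169² = 87.2868597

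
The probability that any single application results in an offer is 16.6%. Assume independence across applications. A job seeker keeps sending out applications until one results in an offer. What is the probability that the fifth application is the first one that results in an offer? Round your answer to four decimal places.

Geometric (trials to first success), p = 0.166.
P(Y = 5) = (1−p)^4 · p = 0.4838 · 0.166 = 0.080310

0.0803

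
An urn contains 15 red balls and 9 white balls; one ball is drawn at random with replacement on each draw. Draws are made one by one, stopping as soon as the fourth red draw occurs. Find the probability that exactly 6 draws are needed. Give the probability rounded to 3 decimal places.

0.215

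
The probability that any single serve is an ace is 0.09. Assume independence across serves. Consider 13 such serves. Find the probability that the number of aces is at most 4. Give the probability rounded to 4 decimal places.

0.9959

X ~ Binomial(13, 0.09); P(X ≤ 4) = Σ C(13,k) p^k (1−p)^(13−k) over k:
  k=0: C(13,0)·0.09^0·0.91^13 = 0.293453
  k=1: C(13,1)·0.09^1·0.91^12 = 0.377296
  k=2: C(13,2)·0.09^2·0.91^11 = 0.223890
  k=3: C(13,3)·0.09^3·0.91^10 = 0.081191
  k=4: C(13,4)·0.09^4·0.91^9 = 0.020075
Total = 0.995905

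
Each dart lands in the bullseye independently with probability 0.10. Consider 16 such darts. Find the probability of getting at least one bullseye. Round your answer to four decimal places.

0.8147

P(at least one) = 1 − P(none) = 1 − (1 − 0.10)^16
= 1 − 0.185302 = 0.814698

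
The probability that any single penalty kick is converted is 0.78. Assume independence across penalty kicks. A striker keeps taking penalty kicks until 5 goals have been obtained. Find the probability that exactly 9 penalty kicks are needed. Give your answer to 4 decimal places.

Y = trial on which the fifth success occurs; negative binomial, r=5, p=0.78.
P(Y=9) = C(8,4) · p^5 · (1−p)^4
= 70 · 0.28872 · 0.0023426 = 0.047344

0.0473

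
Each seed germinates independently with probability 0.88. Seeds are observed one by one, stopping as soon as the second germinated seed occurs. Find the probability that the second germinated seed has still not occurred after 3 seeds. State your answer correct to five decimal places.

Needing more than 3 seeds ⇔ fewer than 2 successes in the first 3. With X ~ Binomial(3, 0.88), P(Y > 3) = P(X ≤ 1).
  k=0: C(3,0)·0.88^0·0.12^3 = 0.0017280
  k=1: C(3,1)·0.88^1·0.12^2 = 0.0380160
P(X ≤ 1) = 0.0397440

0.03974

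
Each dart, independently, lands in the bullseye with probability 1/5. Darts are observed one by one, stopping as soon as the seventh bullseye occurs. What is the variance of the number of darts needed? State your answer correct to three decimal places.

140.000

Y = total darts until the seventh success; negative binomial with r=7, p=0.20.
Var(Y) = r(1−p)/p² = 7·0.80 / 0.20² = 140.00000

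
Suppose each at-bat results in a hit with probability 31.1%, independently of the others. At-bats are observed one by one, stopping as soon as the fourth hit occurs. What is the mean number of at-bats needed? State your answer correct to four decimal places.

12.8617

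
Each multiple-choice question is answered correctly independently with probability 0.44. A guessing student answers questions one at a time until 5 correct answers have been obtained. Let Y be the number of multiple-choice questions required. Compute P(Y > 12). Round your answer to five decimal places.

0.32962

Needing more than 12 multiple-choice questions ⇔ fewer than 5 successes in the first 12. With X ~ Binomial(12, 0.44), P(Y > 12) = P(X ≤ 4).
  k=0: C(12,0)·0.44^0·0.56^12 = 0.0009512
  k=1: C(12,1)·0.44^1·0.56^11 = 0.0089681
  k=2: C(12,2)·0.44^2·0.56^10 = 0.0387552
  k=3: C(12,3)·0.44^3·0.56^9 = 0.1015016
  k=4: C(12,4)·0.44^4·0.56^8 = 0.1794404
P(X ≤ 4) = 0.3296164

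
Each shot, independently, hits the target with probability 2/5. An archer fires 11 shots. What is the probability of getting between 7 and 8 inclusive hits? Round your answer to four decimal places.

0.0934

X ~ Binomial(11, 0.40); P(7 ≤ X ≤ 8) = Σ C(11,k) p^k (1−p)^(11−k) over k:
  k=7: C(11,7)·0.40^7·0.60^4 = 0.070071
  k=8: C(11,8)·0.40^8·0.60^3 = 0.023357
Total = 0.093428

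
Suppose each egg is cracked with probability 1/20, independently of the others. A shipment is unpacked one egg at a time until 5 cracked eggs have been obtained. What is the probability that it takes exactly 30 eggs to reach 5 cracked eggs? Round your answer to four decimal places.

0.0021

Y = trial on which the fifth success occurs; negative binomial, r=5, p=0.05.
P(Y=30) = C(29,4) · p^5 · (1−p)^25
= 23751 · 3.125e-07 · 0.27739 = 0.002059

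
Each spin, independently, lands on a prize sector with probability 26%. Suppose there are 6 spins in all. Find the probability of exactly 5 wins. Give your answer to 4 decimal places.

0.0053

X ~ Binomial(n=6, p=0.26).
P(X=5) = C(6,5) · p^5 · (1−p)^1
= 6 · 0.0011881 · 0.74 = 0.005275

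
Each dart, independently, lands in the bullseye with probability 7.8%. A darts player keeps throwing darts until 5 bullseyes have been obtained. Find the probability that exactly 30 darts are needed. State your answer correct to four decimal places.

Y = trial on which the fifth success occurs; negative binomial, r=5, p=0.078.
P(Y=30) = C(29,4) · p^5 · (1−p)^25
= 23751 · 2.8872e-06 · 0.1313 = 0.009004

0.0090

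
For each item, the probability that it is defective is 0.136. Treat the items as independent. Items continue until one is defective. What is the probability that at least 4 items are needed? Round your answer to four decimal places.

0.6450

Y = number of items to the first success; geometric, p = 0.136.
P(Y > 3) = P(first 3 all fail) = (1−p)^3 = 0.644973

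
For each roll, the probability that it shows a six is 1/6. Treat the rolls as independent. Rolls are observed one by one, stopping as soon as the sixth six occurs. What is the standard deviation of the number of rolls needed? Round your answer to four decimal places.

13.4164

Y = total rolls until the sixth success; negative binomial with r=6, p=0.166667.
SD(Y) = √[r(1−p)/p²] = √(180.000000) = 13.416408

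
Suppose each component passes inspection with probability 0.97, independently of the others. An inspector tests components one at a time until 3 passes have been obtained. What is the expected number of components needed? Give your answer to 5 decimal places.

3.09278

Y = total components until the third success; negative binomial with r=3, p=0.97.
E[Y] = r / p = 3 / 0.97 = 3.0927835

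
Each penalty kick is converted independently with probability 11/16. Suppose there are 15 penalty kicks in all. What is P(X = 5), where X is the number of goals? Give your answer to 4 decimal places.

X ~ Binomial(n=15, p=0.6875).
P(X=5) = C(15,5) · p^5 · (1−p)^10
= 3003 · 0.15359 · 8.8818e-06 = 0.004097

0.0041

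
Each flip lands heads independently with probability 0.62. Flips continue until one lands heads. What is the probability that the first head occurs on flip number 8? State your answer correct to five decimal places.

Geometric (trials to first success), p = 0.62.
P(Y = 8) = (1−p)^7 · p = 0.0011442 · 0.62 = 0.0007094

0.00071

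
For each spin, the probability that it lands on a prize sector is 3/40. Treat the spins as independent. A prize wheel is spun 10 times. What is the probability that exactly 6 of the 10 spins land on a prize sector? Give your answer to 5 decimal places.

0.00003

X ~ Binomial(n=10, p=0.075).
P(X=6) = C(10,6) · p^6 · (1−p)^4
= 210 · 1.7798e-07 · 0.73209 = 0.0000274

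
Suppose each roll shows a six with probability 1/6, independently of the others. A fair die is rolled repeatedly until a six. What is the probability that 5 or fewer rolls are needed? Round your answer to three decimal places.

0.598

Y = number of rolls to the first success; geometric, p = 0.166667.
P(Y ≤ 5) = 1 − (1−p)^5 = 1 − 0.40188 = 0.59812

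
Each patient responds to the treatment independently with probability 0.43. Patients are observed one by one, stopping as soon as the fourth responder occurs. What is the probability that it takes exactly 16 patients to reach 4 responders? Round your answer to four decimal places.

Y = trial on which the fourth success occurs; negative binomial, r=4, p=0.43.
P(Y=16) = C(15,3) · p^4 · (1−p)^12
= 455 · 0.034188 · 0.0011762 = 0.018297

0.0183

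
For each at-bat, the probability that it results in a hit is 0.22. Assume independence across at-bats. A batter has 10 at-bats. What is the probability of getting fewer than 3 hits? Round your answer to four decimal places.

0.6169

X ~ Binomial(10, 0.22); P(X ≤ 2) = Σ C(10,k) p^k (1−p)^(10−k) over k:
  k=0: C(10,0)·0.22^0·0.78^10 = 0.083358
  k=1: C(10,1)·0.22^1·0.78^9 = 0.235112
  k=2: C(10,2)·0.22^2·0.78^8 = 0.298411
Total = 0.616880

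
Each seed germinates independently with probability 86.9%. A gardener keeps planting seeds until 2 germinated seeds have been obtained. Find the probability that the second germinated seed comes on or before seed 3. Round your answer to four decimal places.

Finishing within 3 seeds ⇔ at least 2 successes in the first 3. With X ~ Binomial(3, 0.869), P(Y ≤ 3) = 1 − P(X ≤ 1).
  k=0: C(3,0)·0.869^0·0.131^3 = 0.002248
  k=1: C(3,1)·0.869^1·0.131^2 = 0.044739
1 − 0.046987 = 0.953013

0.9530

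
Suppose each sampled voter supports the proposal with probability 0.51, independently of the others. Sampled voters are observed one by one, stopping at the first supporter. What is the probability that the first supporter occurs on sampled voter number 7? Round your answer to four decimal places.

Geometric (trials to first success), p = 0.51.
P(Y = 7) = (1−p)^6 · p = 0.013841 · 0.51 = 0.007059

0.0071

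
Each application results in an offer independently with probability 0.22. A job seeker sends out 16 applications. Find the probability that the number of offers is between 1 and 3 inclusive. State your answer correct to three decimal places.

X ~ Binomial(16, 0.22); P(1 ≤ X ≤ 3) = Σ C(16,k) p^k (1−p)^(16−k) over k:
  k=1: C(16,1)·0.22^1·0.78^15 = 0.08472
  k=2: C(16,2)·0.22^2·0.78^14 = 0.17921
  k=3: C(16,3)·0.22^3·0.78^13 = 0.23588
Total = 0.49980

0.500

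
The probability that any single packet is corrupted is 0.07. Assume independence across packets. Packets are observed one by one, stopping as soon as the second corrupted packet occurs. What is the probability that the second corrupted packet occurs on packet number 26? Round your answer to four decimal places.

Y = trial on which the second success occurs; negative binomial, r=2, p=0.07.
P(Y=26) = C(25,1) · p^2 · (1−p)^24
= 25 · 0.0049 · 0.17522 = 0.021465

0.0215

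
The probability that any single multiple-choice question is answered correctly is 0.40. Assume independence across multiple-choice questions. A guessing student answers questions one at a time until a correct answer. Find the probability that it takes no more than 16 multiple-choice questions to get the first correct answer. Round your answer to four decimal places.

Y = number of multiple-choice questions to the first success; geometric, p = 0.40.
P(Y ≤ 16) = 1 − (1−p)^16 = 1 − 0.000282 = 0.999718

0.9997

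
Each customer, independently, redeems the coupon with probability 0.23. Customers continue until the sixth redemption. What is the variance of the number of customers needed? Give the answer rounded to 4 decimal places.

Y = total customers until the sixth success; negative binomial with r=6, p=0.23.
Var(Y) = r(1−p)/p² = 6·0.77 / 0.23² = 87.334594

87.3346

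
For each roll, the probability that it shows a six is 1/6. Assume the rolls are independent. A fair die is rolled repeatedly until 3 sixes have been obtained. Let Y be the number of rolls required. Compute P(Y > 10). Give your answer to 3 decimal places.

0.775

Needing more than 10 rolls ⇔ fewer than 3 successes in the first 10. With X ~ Binomial(10, 0.166667), P(Y > 10) = P(X ≤ 2).
  k=0: C(10,0)·0.166667^0·0.833333^10 = 0.16151
  k=1: C(10,1)·0.166667^1·0.833333^9 = 0.32301
  k=2: C(10,2)·0.166667^2·0.833333^8 = 0.29071
P(X ≤ 2) = 0.77523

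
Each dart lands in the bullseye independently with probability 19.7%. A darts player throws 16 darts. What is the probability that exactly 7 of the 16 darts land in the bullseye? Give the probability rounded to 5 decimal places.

0.01829

X ~ Binomial(n=16, p=0.197).
P(X=7) = C(16,7) · p^7 · (1−p)^9
= 11440 · 1.1515e-05 · 0.13882 = 0.0182865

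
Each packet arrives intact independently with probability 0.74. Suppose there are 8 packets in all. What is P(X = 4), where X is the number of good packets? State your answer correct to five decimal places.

0.09592

X ~ Binomial(n=8, p=0.74).
P(X=4) = C(8,4) · p^4 · (1−p)^4
= 70 · 0.29987 · 0.0045698 = 0.0959220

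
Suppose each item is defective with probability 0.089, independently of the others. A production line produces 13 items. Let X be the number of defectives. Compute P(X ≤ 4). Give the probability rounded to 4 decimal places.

0.9961

X ~ Binomial(13, 0.089); P(X ≤ 4) = Σ C(13,k) p^k (1−p)^(13−k) over k:
  k=0: C(13,0)·0.089^0·0.911^13 = 0.297673
  k=1: C(13,1)·0.089^1·0.911^12 = 0.378054
  k=2: C(13,2)·0.089^2·0.911^11 = 0.221604
  k=3: C(13,3)·0.089^3·0.911^10 = 0.079382
  k=4: C(13,4)·0.089^4·0.911^9 = 0.019388
Total = 0.996100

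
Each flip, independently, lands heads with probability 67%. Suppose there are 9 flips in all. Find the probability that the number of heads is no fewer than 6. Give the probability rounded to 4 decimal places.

X ~ Binomial(9, 0.67); P(X ≥ 6) = Σ C(9,k) p^k (1−p)^(9−k) over k:
  k=6: C(9,6)·0.67^6·0.33^3 = 0.273067
  k=7: C(9,7)·0.67^7·0.33^2 = 0.237604
  k=8: C(9,8)·0.67^8·0.33^1 = 0.120602
  k=9: C(9,9)·0.67^9·0.33^0 = 0.027207
Total = 0.658480

0.6585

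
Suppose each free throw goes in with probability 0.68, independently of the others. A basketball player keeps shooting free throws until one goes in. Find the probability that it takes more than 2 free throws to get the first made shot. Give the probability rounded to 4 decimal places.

0.1024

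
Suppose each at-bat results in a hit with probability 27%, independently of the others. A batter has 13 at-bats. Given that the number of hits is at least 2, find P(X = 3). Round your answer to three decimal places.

X ~ Binomial(13, 0.27). Want P(X=3 | X≥2) = P(X=3) / P(X≥2).
P(X=3) = C(13,3)·0.27^3·0.73^10 = 0.24193
P(X≥2) = 1 − 0.01672 − 0.08039 = 0.90290
Ratio = 0.24193 / 0.90290 = 0.26795

0.268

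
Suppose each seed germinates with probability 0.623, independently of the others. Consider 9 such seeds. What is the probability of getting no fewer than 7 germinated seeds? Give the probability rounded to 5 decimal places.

0.27752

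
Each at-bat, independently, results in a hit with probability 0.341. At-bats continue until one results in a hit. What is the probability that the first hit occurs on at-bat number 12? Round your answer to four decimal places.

0.0035

Geometric (trials to first success), p = 0.341.
P(Y = 12) = (1−p)^11 · p = 0.01018 · 0.341 = 0.003471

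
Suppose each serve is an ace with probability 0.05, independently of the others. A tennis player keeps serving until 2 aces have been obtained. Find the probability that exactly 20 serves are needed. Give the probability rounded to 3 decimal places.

0.019

Y = trial on which the second success occurs; negative binomial, r=2, p=0.05.
P(Y=20) = C(19,1) · p^2 · (1−p)^18
= 19 · 0.0025 · 0.39721 = 0.01887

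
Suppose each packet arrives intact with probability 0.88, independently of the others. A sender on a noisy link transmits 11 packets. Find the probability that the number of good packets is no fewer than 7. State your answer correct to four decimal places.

0.9939

X ~ Binomial(11, 0.88); P(X ≥ 7) = Σ C(11,k) p^k (1−p)^(11−k) over k:
  k=7: C(11,7)·0.88^7·0.12^4 = 0.027965
  k=8: C(11,8)·0.88^8·0.12^3 = 0.102539
  k=9: C(11,9)·0.88^9·0.12^2 = 0.250651
  k=10: C(11,10)·0.88^10·0.12^1 = 0.367621
  k=11: C(11,11)·0.88^11·0.12^0 = 0.245081
Total = 0.993857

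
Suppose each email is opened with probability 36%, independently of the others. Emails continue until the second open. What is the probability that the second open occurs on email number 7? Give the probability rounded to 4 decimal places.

0.0835

Y = trial on which the second success occurs; negative binomial, r=2, p=0.36.
P(Y=7) = C(6,1) · p^2 · (1−p)^5
= 6 · 0.1296 · 0.10737 = 0.083494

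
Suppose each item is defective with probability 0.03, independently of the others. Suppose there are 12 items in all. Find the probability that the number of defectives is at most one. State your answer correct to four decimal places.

0.9514

X ~ Binomial(12, 0.03); P(X ≤ 1) = Σ C(12,k) p^k (1−p)^(12−k) over k:
  k=0: C(12,0)·0.03^0·0.97^12 = 0.693842
  k=1: C(12,1)·0.03^1·0.97^11 = 0.257509
Total = 0.951351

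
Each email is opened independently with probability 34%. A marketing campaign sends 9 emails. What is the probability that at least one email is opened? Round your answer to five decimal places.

P(at least one) = 1 − P(none) = 1 − (1 − 0.34)^9
= 1 − 0.0237627 = 0.9762373

0.97624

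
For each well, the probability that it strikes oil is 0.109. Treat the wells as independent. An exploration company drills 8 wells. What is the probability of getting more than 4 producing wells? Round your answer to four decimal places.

X ~ Binomial(8, 0.109); P(X ≥ 5) = Σ C(8,k) p^k (1−p)^(8−k) over k:
  k=5: C(8,5)·0.109^5·0.891^3 = 0.000609
  k=6: C(8,6)·0.109^6·0.891^2 = 0.000037
  k=7: C(8,7)·0.109^7·0.891^1 = 0.000001
  k=8: C(8,8)·0.109^8·0.891^0 = 0.000000
Total = 0.000648

0.0006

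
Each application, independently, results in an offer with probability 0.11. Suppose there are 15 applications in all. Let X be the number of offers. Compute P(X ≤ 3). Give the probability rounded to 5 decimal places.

0.92579

X ~ Binomial(15, 0.11); P(X ≤ 3) = Σ C(15,k) p^k (1−p)^(15−k) over k:
  k=0: C(15,0)·0.11^0·0.89^15 = 0.1741206
  k=1: C(15,1)·0.11^1·0.89^14 = 0.3228078
  k=2: C(15,2)·0.11^2·0.89^13 = 0.2792832
  k=3: C(15,3)·0.11^3·0.89^12 = 0.1495786
Total = 0.9257902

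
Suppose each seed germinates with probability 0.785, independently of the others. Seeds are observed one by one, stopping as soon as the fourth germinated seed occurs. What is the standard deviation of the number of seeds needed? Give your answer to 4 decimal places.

Y = total seeds until the fourth success; negative binomial with r=4, p=0.785.
SD(Y) = √[r(1−p)/p²] = √(1.395594) = 1.181353

1.1814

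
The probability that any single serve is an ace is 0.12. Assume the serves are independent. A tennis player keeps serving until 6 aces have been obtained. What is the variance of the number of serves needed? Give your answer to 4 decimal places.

Y = total serves until the sixth success; negative binomial with r=6, p=0.12.
Var(Y) = r(1−p)/p² = 6·0.88 / 0.12² = 366.666667

366.6667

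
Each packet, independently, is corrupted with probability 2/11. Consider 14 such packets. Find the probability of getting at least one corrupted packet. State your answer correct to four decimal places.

P(at least one) = 1 − P(none) = 1 − (1 − 0.181818)^14
= 1 − 0.060242 = 0.939758

0.9398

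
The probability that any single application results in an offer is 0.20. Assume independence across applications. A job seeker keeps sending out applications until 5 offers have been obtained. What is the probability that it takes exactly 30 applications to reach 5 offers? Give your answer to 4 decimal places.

Y = trial on which the fifth success occurs; negative binomial, r=5, p=0.20.
P(Y=30) = C(29,4) · p^5 · (1−p)^25
= 23751 · 0.00032 · 0.0037779 = 0.028713

0.0287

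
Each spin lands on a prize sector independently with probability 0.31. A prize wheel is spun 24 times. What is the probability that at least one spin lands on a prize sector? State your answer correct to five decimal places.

P(at least one) = 1 − P(none) = 1 − (1 − 0.31)^24
= 1 − 0.0001356 = 0.9998644

0.99986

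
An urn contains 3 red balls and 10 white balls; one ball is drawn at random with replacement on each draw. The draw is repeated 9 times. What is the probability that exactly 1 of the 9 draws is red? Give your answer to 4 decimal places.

0.2546

X ~ Binomial(n=9, p=0.230769).
P(X=1) = C(9,1) · p^1 · (1−p)^8
= 9 · 0.23077 · 0.12259 = 0.254609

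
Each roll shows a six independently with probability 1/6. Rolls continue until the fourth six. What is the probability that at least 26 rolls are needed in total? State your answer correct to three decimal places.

0.382

Needing more than 25 rolls ⇔ fewer than 4 successes in the first 25. With X ~ Binomial(25, 0.166667), P(Y > 25) = P(X ≤ 3).
  k=0: C(25,0)·0.166667^0·0.833333^25 = 0.01048
  k=1: C(25,1)·0.166667^1·0.833333^24 = 0.05241
  k=2: C(25,2)·0.166667^2·0.833333^23 = 0.12579
  k=3: C(25,3)·0.166667^3·0.833333^22 = 0.19288
P(X ≤ 3) = 0.38157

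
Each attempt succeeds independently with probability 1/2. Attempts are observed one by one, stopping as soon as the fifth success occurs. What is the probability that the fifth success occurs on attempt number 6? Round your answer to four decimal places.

Y = trial on which the fifth success occurs; negative binomial, r=5, p=0.50.
P(Y=6) = C(5,4) · p^5 · (1−p)^1
= 5 · 0.03125 · 0.5 = 0.078125

0.0781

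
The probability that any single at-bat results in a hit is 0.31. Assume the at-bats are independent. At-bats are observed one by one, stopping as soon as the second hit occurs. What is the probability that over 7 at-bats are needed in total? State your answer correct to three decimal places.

Needing more than 7 at-bats ⇔ fewer than 2 successes in the first 7. With X ~ Binomial(7, 0.31), P(Y > 7) = P(X ≤ 1).
  k=0: C(7,0)·0.31^0·0.69^7 = 0.07446
  k=1: C(7,1)·0.31^1·0.69^6 = 0.23418
P(X ≤ 1) = 0.30865

0.309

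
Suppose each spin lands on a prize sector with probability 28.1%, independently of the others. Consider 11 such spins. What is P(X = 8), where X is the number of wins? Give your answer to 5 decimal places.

X ~ Binomial(n=11, p=0.281).
P(X=8) = C(11,8) · p^8 · (1−p)^3
= 165 · 3.8873e-05 · 0.37169 = 0.0023841

0.00238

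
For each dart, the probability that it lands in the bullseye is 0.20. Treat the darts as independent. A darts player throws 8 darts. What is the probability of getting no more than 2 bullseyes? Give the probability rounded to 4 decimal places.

0.7969

X ~ Binomial(8, 0.20); P(X ≤ 2) = Σ C(8,k) p^k (1−p)^(8−k) over k:
  k=0: C(8,0)·0.20^0·0.80^8 = 0.167772
  k=1: C(8,1)·0.20^1·0.80^7 = 0.335544
  k=2: C(8,2)·0.20^2·0.80^6 = 0.293601
Total = 0.796918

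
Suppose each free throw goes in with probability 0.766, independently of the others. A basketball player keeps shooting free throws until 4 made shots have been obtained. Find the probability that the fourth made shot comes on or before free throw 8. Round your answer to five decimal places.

0.97940

Finishing within 8 free throws ⇔ at least 4 successes in the first 8. With X ~ Binomial(8, 0.766), P(Y ≤ 8) = 1 − P(X ≤ 3).
  k=0: C(8,0)·0.766^0·0.234^8 = 0.0000090
  k=1: C(8,1)·0.766^1·0.234^7 = 0.0002354
  k=2: C(8,2)·0.766^2·0.234^6 = 0.0026972
  k=3: C(8,3)·0.766^3·0.234^5 = 0.0176585
1 − 0.0206001 = 0.9793999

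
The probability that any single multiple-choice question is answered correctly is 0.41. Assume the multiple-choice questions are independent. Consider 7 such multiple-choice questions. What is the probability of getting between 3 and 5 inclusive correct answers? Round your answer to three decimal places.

X ~ Binomial(7, 0.41); P(3 ≤ X ≤ 5) = Σ C(7,k) p^k (1−p)^(7−k) over k:
  k=3: C(7,3)·0.41^3·0.59^4 = 0.29230
  k=4: C(7,4)·0.41^4·0.59^3 = 0.20312
  k=5: C(7,5)·0.41^5·0.59^2 = 0.08469
Total = 0.58011

0.580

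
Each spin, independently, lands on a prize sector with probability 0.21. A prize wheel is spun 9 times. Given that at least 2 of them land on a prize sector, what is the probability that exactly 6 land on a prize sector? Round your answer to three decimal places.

0.006

X ~ Binomial(9, 0.21). Want P(X=6 | X≥2) = P(X=6) / P(X≥2).
P(X=6) = C(9,6)·0.21^6·0.79^3 = 0.00355
P(X≥2) = 1 − 0.11985 − 0.28673 = 0.59341
Ratio = 0.00355 / 0.59341 = 0.00599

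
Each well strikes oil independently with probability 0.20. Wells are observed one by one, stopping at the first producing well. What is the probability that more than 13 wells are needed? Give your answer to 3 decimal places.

Y = number of wells to the first success; geometric, p = 0.20.
P(Y > 13) = P(first 13 all fail) = (1−p)^13 = 0.05498

0.055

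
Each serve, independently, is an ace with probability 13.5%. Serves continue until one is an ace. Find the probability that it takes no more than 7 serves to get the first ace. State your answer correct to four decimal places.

0.6377

Y = number of serves to the first success; geometric, p = 0.135.
P(Y ≤ 7) = 1 − (1−p)^7 = 1 − 0.362337 = 0.637663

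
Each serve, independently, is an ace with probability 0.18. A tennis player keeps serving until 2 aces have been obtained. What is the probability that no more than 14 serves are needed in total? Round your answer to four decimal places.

Finishing within 14 serves ⇔ at least 2 successes in the first 14. With X ~ Binomial(14, 0.18), P(Y ≤ 14) = 1 − P(X ≤ 1).
  k=0: C(14,0)·0.18^0·0.82^14 = 0.062143
  k=1: C(14,1)·0.18^1·0.82^13 = 0.190977
1 − 0.253120 = 0.746880

0.7469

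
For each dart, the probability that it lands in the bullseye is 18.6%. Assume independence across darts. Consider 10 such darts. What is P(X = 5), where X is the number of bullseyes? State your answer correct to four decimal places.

0.0200

X ~ Binomial(n=10, p=0.186).
P(X=5) = C(10,5) · p^5 · (1−p)^5
= 252 · 0.00022262 · 0.35737 = 0.020049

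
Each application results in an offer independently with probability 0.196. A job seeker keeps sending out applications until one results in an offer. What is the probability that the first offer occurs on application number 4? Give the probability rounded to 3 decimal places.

Geometric (trials to first success), p = 0.196.
P(Y = 4) = (1−p)^3 · p = 0.51972 · 0.196 = 0.10186

0.102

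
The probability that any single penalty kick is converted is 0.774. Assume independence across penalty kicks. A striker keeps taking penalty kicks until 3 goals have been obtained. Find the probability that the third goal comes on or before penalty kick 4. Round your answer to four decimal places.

0.7781

Finishing within 4 penalty kicks ⇔ at least 3 successes in the first 4. With X ~ Binomial(4, 0.774), P(Y ≤ 4) = 1 − P(X ≤ 2).
  k=0: C(4,0)·0.774^0·0.226^4 = 0.002609
  k=1: C(4,1)·0.774^1·0.226^3 = 0.035738
  k=2: C(4,2)·0.774^2·0.226^2 = 0.183590
1 − 0.221937 = 0.778063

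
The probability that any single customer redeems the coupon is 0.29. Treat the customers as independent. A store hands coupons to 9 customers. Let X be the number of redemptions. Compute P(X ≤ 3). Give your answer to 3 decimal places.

X ~ Binomial(9, 0.29); P(X ≤ 3) = Σ C(9,k) p^k (1−p)^(9−k) over k:
  k=0: C(9,0)·0.29^0·0.71^9 = 0.04585
  k=1: C(9,1)·0.29^1·0.71^8 = 0.16854
  k=2: C(9,2)·0.29^2·0.71^7 = 0.27536
  k=3: C(9,3)·0.29^3·0.71^6 = 0.26244
Total = 0.75219

0.752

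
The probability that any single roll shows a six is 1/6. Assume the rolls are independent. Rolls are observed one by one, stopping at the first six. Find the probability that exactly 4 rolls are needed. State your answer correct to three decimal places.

0.096

Geometric (trials to first success), p = 0.166667.
P(Y = 4) = (1−p)^3 · p = 0.5787 · 0.166667 = 0.09645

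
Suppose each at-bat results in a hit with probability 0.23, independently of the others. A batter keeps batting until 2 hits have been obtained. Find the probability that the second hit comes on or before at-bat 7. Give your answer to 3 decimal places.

0.504

Finishing within 7 at-bats ⇔ at least 2 successes in the first 7. With X ~ Binomial(7, 0.23), P(Y ≤ 7) = 1 − P(X ≤ 1).
  k=0: C(7,0)·0.23^0·0.77^7 = 0.16049
  k=1: C(7,1)·0.23^1·0.77^6 = 0.33556
1 − 0.49605 = 0.50395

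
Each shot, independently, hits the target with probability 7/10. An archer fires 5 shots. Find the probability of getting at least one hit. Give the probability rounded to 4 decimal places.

P(at least one) = 1 − P(none) = 1 − (1 − 0.70)^5
= 1 − 0.002430 = 0.997570

0.9976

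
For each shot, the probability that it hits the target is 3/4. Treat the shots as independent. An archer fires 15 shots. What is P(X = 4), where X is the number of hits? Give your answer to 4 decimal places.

0.0001

X ~ Binomial(n=15, p=0.75).
P(X=4) = C(15,4) · p^4 · (1−p)^11
= 1365 · 0.31641 · 2.3842e-07 = 0.000103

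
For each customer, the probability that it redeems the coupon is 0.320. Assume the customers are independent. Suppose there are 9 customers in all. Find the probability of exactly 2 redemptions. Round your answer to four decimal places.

0.2478

X ~ Binomial(n=9, p=0.32).
P(X=2) = C(9,2) · p^2 · (1−p)^7
= 36 · 0.1024 · 0.06723 = 0.247836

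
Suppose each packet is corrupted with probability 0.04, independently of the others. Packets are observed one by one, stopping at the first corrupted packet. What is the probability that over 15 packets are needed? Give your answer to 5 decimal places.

Y = number of packets to the first success; geometric, p = 0.04.
P(Y > 15) = P(first 15 all fail) = (1−p)^15 = 0.5420864

0.54209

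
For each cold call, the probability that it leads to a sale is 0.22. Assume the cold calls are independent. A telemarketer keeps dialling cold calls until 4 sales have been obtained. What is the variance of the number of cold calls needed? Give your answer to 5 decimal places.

Y = total cold calls until the fourth success; negative binomial with r=4, p=0.22.
Var(Y) = r(1−p)/p² = 4·0.78 / 0.22² = 64.4628099

64.46281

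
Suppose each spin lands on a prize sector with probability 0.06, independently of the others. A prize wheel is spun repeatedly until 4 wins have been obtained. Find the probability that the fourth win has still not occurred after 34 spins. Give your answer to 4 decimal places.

0.8554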